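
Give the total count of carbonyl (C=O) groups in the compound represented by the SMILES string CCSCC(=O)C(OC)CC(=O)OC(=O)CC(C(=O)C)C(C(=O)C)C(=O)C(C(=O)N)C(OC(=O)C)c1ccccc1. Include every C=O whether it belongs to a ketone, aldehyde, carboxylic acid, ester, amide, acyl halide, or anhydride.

8

CO: ketone, 1 C=O (running total 1).
CH2CO-O-COCH2: anhydride, 2 C=O (running total 3).
CH(COCH3): ketone, 1 C=O (running total 4).
CH(COCH3): ketone, 1 C=O (running total 5).
CO: ketone, 1 C=O (running total 6).
CH(CONH2): amide, 1 C=O (running total 7).
CH(OCOCH3): ester, 1 C=O (running total 8).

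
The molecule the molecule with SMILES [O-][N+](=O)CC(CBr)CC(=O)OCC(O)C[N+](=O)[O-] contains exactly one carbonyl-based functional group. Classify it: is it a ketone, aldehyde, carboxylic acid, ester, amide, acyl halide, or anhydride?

ester

The carbonyl is in the CH2COOCH2 segment: –C(=O)–O–C with C on the carbonyl side → ester.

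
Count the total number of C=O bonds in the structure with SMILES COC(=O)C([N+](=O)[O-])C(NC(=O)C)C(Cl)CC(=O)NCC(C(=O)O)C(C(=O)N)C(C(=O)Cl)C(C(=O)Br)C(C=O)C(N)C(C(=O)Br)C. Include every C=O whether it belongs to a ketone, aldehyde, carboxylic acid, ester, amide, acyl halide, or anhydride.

CH3OOC: ester, 1 C=O (running total 1).
CH(NHCOCH3): amide, 1 C=O (running total 2).
CH2CONHCH2: amide, 1 C=O (running total 3).
CH(COOH): carboxylic acid, 1 C=O (running total 4).
CH(CONH2): amide, 1 C=O (running total 5).
CH(COCl): acyl halide, 1 C=O (running total 6).
CH(COBr): acyl halide, 1 C=O (running total 7).
CH(CHO): aldehyde, 1 C=O (running total 8).
CH(COBr): acyl halide, 1 C=O (running total 9).

9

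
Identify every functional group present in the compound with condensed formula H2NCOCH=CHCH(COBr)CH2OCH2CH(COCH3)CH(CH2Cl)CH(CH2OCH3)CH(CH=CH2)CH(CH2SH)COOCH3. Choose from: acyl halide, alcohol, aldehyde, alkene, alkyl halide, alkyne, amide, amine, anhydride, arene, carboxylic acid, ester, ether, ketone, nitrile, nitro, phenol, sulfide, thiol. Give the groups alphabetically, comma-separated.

acyl halide, alkene, alkyl halide, amide, ester, ether, ketone, thiol

–C(=O)NH2: carbonyl C bonded to C and to N → amide (the N is not a separate amine).
C=C double bond → alkene.
pendant –C(=O)X: carbonyl C bonded to C and halogen → acyl halide.
C–O–C with sp³ carbons on both sides and no adjacent C=O → ether.
pendant –COCH3: carbonyl C bonded to two carbons → ketone.
pendant –CH2X: halogen on sp³ carbon → alkyl halide.
pendant –CH2OCH3: C–O–C linkage → ether.
pendant –CH=CH2: C=C double bond → alkene.
pendant –CH2SH → thiol.
–C(=O)OCH3: carbonyl C bonded to C and to –OCH3 → ester (not ketone + ether).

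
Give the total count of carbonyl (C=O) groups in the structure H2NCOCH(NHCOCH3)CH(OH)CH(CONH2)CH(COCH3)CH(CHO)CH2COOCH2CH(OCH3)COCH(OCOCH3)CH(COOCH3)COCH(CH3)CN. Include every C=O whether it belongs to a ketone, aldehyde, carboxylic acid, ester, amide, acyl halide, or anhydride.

10

H2NCO: amide, 1 C=O (running total 1).
CH(NHCOCH3): amide, 1 C=O (running total 2).
CH(CONH2): amide, 1 C=O (running total 3).
CH(COCH3): ketone, 1 C=O (running total 4).
CH(CHO): aldehyde, 1 C=O (running total 5).
CH2COOCH2: ester, 1 C=O (running total 6).
CO: ketone, 1 C=O (running total 7).
CH(OCOCH3): ester, 1 C=O (running total 8).
CH(COOCH3): ester, 1 C=O (running total 9).
CO: ketone, 1 C=O (running total 10).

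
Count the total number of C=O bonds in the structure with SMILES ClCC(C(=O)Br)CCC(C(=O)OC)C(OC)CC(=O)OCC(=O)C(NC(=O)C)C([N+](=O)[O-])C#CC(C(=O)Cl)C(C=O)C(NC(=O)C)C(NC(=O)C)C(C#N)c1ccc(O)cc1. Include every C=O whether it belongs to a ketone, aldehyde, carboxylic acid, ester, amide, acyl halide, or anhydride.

CH(COBr): acyl halide, 1 C=O (running total 1).
CH(COOCH3): ester, 1 C=O (running total 2).
CH2COOCH2: ester, 1 C=O (running total 3).
CO: ketone, 1 C=O (running total 4).
CH(NHCOCH3): amide, 1 C=O (running total 5).
CH(COCl): acyl halide, 1 C=O (running total 6).
CH(CHO): aldehyde, 1 C=O (running total 7).
CH(NHCOCH3): amide, 1 C=O (running total 8).
CH(NHCOCH3): amide, 1 C=O (running total 9).

9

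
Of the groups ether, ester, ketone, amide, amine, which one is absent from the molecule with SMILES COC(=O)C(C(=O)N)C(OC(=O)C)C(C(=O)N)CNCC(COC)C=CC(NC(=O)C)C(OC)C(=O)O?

ketone

ether: present (CH(CH2OCH3) — pendant –CH2OCH3: C–O–C linkage → ether).
ester: present (CH3OOC — CH3O–C(=O)–: carbonyl C bonded to C and to –OCH3 → ester (not ketone + ether)).
amide: present (CH(CONH2) — pendant –CONH2: carbonyl C bonded to C and N → amide).
amine: present (CH2NHCH2 — C–N–C with sp³ carbons and no adjacent C=O → amine (secondary)).
ketone: absent. In each of CH3OOC and CH(OCOCH3), the C=O is bonded to an –O–C group, which defines an ester, not a ketone. In each of CH(CONH2) and CH(NHCOCH3), the C=O is bonded to nitrogen, which defines an amide, not a ketone. In COOH, the C=O bears an –OH, making it a carboxylic acid rather than a ketone.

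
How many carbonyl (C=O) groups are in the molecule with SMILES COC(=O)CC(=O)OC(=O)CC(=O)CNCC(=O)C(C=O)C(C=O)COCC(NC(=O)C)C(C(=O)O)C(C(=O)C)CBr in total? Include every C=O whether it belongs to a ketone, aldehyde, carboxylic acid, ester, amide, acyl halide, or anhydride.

CH3OOC: ester, 1 C=O (running total 1).
CH2CO-O-COCH2: anhydride, 2 C=O (running total 3).
CO: ketone, 1 C=O (running total 4).
CO: ketone, 1 C=O (running total 5).
CH(CHO): aldehyde, 1 C=O (running total 6).
CH(CHO): aldehyde, 1 C=O (running total 7).
CH(NHCOCH3): amide, 1 C=O (running total 8).
CH(COOH): carboxylic acid, 1 C=O (running total 9).
CH(COCH3): ketone, 1 C=O (running total 10).

10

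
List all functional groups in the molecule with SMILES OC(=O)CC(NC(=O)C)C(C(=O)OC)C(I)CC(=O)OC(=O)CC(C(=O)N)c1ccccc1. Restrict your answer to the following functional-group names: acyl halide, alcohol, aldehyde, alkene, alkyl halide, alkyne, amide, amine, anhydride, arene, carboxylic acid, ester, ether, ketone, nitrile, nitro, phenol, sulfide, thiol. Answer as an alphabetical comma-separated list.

–COOH: carbonyl C bonded to –OH and C → carboxylic acid (the –OH is not a separate alcohol).
pendant –NHC(=O)CH3: N bonded to a carbonyl → amide (not amine).
pendant –COOCH3: carbonyl C bonded to C and –OCH3 → ester.
halogen on an sp³ carbon → alkyl halide.
two acyl groups sharing one oxygen, –C(=O)–O–C(=O)– → anhydride.
pendant –CONH2: carbonyl C bonded to C and N → amide.
–C6H5 phenyl ring → arene.

alkyl halide, amide, anhydride, arene, carboxylic acid, ester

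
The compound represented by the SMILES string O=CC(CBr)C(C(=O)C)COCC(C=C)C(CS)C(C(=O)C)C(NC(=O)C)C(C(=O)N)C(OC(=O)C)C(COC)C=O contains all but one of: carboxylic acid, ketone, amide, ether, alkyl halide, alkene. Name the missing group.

ether: present (CH2OCH2 — C–O–C with sp³ carbons on both sides and no adjacent C=O → ether).
alkyl halide: present (CH(CH2Br) — pendant –CH2X: halogen on sp³ carbon → alkyl halide).
ketone: present (CH(COCH3) — pendant –COCH3: carbonyl C bonded to two carbons → ketone).
alkene: present (CH(CH=CH2) — pendant –CH=CH2: C=C double bond → alkene).
amide: present (CH(NHCOCH3) — pendant –NHC(=O)CH3: N bonded to a carbonyl → amide (not amine)).
carboxylic acid: absent. In CH(OCOCH3), the acyl oxygen is bonded to carbon (–O–C), not to H, so this is an ester. In each of CH(NHCOCH3) and CH(CONH2), the carbonyl is bonded to nitrogen, not to –OH; that is an amide.

carboxylic acid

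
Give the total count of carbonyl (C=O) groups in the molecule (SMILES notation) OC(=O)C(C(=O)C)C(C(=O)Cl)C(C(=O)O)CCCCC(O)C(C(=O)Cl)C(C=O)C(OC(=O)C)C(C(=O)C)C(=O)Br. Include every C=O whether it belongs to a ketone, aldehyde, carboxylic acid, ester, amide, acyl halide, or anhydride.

9

HOOC: carboxylic acid, 1 C=O (running total 1).
CH(COCH3): ketone, 1 C=O (running total 2).
CH(COCl): acyl halide, 1 C=O (running total 3).
CH(COOH): carboxylic acid, 1 C=O (running total 4).
CH(COCl): acyl halide, 1 C=O (running total 5).
CH(CHO): aldehyde, 1 C=O (running total 6).
CH(OCOCH3): ester, 1 C=O (running total 7).
CH(COCH3): ketone, 1 C=O (running total 8).
COBr: acyl halide, 1 C=O (running total 9).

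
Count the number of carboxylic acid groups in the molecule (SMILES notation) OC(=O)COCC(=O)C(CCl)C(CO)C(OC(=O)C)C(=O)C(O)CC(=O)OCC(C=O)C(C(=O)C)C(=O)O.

Reading the structure from left to right:
  HOOC: –COOH: carbonyl C bonded to –OH and C → carboxylic acid (the –OH is not a separate alcohol).
  CH2OCH2: C–O–C with sp³ carbons on both sides and no adjacent C=O → ether.
  CO: –C(=O)– with carbon on both sides → ketone.
  CH(CH2Cl): pendant –CH2X: halogen on sp³ carbon → alkyl halide.
  CH(CH2OH): pendant –CH2OH on an sp³ backbone C → alcohol.
  CH(OCOCH3): pendant –OC(=O)CH3: an acyloxy group → ester.
  CO: –C(=O)– with carbon on both sides → ketone.
  CH(OH): –OH on an sp³ carbon → alcohol (secondary).
  CH2COOCH2: –C(=O)–O–C with C on the carbonyl side → ester.
  CH(CHO): pendant –CHO: carbonyl C bonded to C and H → aldehyde.
  CH(COCH3): pendant –COCH3: carbonyl C bonded to two carbons → ketone.
  COOH: –COOH: carbonyl C bonded to –OH and C → carboxylic acid (the –OH is not a separate alcohol).
Carboxylic acid appears at: HOOC, COOH → 2.

2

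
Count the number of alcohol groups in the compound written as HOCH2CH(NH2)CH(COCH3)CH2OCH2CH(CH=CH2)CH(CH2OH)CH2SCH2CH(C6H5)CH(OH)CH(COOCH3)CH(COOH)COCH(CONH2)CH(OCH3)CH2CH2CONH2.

Reading the structure from left to right:
  HOCH2: HO– on an sp³ carbon → alcohol.
  CH(NH2): –NH2 on an sp³ carbon with no adjacent C=O → amine.
  CH(COCH3): pendant –COCH3: carbonyl C bonded to two carbons → ketone.
  CH2OCH2: C–O–C with sp³ carbons on both sides and no adjacent C=O → ether.
  CH(CH=CH2): pendant –CH=CH2: C=C double bond → alkene.
  CH(CH2OH): pendant –CH2OH on an sp³ backbone C → alcohol.
  CH2SCH2: C–S–C linkage → sulfide (thioether).
  CH(C6H5): pendant –C6H5: benzene ring → arene.
  CH(OH): –OH on an sp³ carbon → alcohol (secondary).
  CH(COOCH3): pendant –COOCH3: carbonyl C bonded to C and –OCH3 → ester.
  CH(COOH): pendant –COOH: carbonyl C bonded to C and –OH → carboxylic acid.
  CO: –C(=O)– with carbon on both sides → ketone.
  CH(CONH2): pendant –CONH2: carbonyl C bonded to C and N → amide.
  CH(OCH3): pendant –OCH3: C–O–C with sp³ C, no adjacent C=O → ether.
  CONH2: –C(=O)NH2: carbonyl C bonded to C and to N → amide (the N is not a separate amine).
Alcohol appears at: HOCH2, CH(CH2OH), CH(OH) → 3.

3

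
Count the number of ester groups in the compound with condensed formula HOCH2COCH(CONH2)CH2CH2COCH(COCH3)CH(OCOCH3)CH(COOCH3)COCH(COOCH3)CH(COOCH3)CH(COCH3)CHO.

4

Working along the chain:
  HOCH2: HO– on an sp³ carbon → alcohol.
  CO: –C(=O)– with carbon on both sides → ketone.
  CH(CONH2): pendant –CONH2: carbonyl C bonded to C and N → amide.
  CO: –C(=O)– with carbon on both sides → ketone.
  CH(COCH3): pendant –COCH3: carbonyl C bonded to two carbons → ketone.
  CH(OCOCH3): pendant –OC(=O)CH3: an acyloxy group → ester.
  CH(COOCH3): pendant –COOCH3: carbonyl C bonded to C and –OCH3 → ester.
  CO: –C(=O)– with carbon on both sides → ketone.
  CH(COOCH3): pendant –COOCH3: carbonyl C bonded to C and –OCH3 → ester.
  CH(COOCH3): pendant –COOCH3: carbonyl C bonded to C and –OCH3 → ester.
  CH(COCH3): pendant –COCH3: carbonyl C bonded to two carbons → ketone.
  CHO: terminal –CHO: carbonyl C bonded to H and C → aldehyde.
Ester appears at: CH(OCOCH3), CH(COOCH3), CH(COOCH3), CH(COOCH3) → 4.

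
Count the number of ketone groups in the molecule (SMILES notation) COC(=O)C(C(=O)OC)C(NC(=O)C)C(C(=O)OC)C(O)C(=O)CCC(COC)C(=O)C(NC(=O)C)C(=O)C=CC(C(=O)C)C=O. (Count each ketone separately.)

4

Taking each segment in turn:
  CH3OOC: CH3O–C(=O)–: carbonyl C bonded to C and to –OCH3 → ester (not ketone + ether).
  CH(COOCH3): pendant –COOCH3: carbonyl C bonded to C and –OCH3 → ester.
  CH(NHCOCH3): pendant –NHC(=O)CH3: N bonded to a carbonyl → amide (not amine).
  CH(COOCH3): pendant –COOCH3: carbonyl C bonded to C and –OCH3 → ester.
  CH(OH): –OH on an sp³ carbon → alcohol (secondary).
  CO: –C(=O)– with carbon on both sides → ketone.
  CH(CH2OCH3): pendant –CH2OCH3: C–O–C linkage → ether.
  CO: –C(=O)– with carbon on both sides → ketone.
  CH(NHCOCH3): pendant –NHC(=O)CH3: N bonded to a carbonyl → amide (not amine).
  CO: –C(=O)– with carbon on both sides → ketone.
  CH=CH: C=C double bond → alkene.
  CH(COCH3): pendant –COCH3: carbonyl C bonded to two carbons → ketone.
  CHO: terminal –CHO: carbonyl C bonded to H and C → aldehyde.
Ketone appears at: CO, CO, CO, CH(COCH3) → 4.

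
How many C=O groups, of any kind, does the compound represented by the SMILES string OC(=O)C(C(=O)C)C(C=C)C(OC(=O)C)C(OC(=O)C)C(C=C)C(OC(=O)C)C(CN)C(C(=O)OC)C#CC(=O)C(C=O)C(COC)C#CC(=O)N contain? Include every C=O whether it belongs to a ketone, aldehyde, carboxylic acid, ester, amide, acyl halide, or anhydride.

9

HOOC: carboxylic acid, 1 C=O (running total 1).
CH(COCH3): ketone, 1 C=O (running total 2).
CH(OCOCH3): ester, 1 C=O (running total 3).
CH(OCOCH3): ester, 1 C=O (running total 4).
CH(OCOCH3): ester, 1 C=O (running total 5).
CH(COOCH3): ester, 1 C=O (running total 6).
CO: ketone, 1 C=O (running total 7).
CH(CHO): aldehyde, 1 C=O (running total 8).
CONH2: amide, 1 C=O (running total 9).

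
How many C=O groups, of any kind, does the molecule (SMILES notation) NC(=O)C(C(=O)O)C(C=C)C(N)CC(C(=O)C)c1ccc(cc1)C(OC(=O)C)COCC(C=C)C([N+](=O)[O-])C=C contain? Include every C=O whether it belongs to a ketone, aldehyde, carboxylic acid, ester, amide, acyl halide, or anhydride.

H2NCO: amide, 1 C=O (running total 1).
CH(COOH): carboxylic acid, 1 C=O (running total 2).
CH(COCH3): ketone, 1 C=O (running total 3).
CH(OCOCH3): ester, 1 C=O (running total 4).

4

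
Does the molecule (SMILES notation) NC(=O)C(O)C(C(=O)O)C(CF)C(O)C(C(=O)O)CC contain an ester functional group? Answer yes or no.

Working along the chain:
  H2NCO: –C(=O)NH2: carbonyl C bonded to C and to N → amide (the N is not a separate amine).
  CH(OH): –OH on an sp³ carbon → alcohol (secondary).
  CH(COOH): pendant –COOH: carbonyl C bonded to C and –OH → carboxylic acid.
  CH(CH2F): pendant –CH2X: halogen on sp³ carbon → alkyl halide.
  CH(OH): –OH on an sp³ carbon → alcohol (secondary).
  CH(COOH): pendant –COOH: carbonyl C bonded to C and –OH → carboxylic acid.
The groups actually present are: alcohol, alkyl halide, amide, carboxylic acid.

no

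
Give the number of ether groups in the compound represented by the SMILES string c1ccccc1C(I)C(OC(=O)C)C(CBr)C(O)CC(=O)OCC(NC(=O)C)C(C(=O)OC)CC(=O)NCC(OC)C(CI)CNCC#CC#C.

1

Reading the structure from left to right:
  C6H5: C6H5– phenyl ring → arene.
  CH(I): halogen on an sp³ carbon → alkyl halide.
  CH(OCOCH3): pendant –OC(=O)CH3: an acyloxy group → ester.
  CH(CH2Br): pendant –CH2X: halogen on sp³ carbon → alkyl halide.
  CH(OH): –OH on an sp³ carbon → alcohol (secondary).
  CH2COOCH2: –C(=O)–O–C with C on the carbonyl side → ester.
  CH(NHCOCH3): pendant –NHC(=O)CH3: N bonded to a carbonyl → amide (not amine).
  CH(COOCH3): pendant –COOCH3: carbonyl C bonded to C and –OCH3 → ester.
  CH2CONHCH2: –C(=O)–N– linkage → amide (the N is not an amine).
  CH(OCH3): pendant –OCH3: C–O–C with sp³ C, no adjacent C=O → ether.
  CH(CH2I): pendant –CH2X: halogen on sp³ carbon → alkyl halide.
  CH2NHCH2: C–N–C with sp³ carbons and no adjacent C=O → amine (secondary).
  C≡C: C≡C triple bond → alkyne.
  C≡CH: C≡C triple bond → alkyne.
Ether appears at: CH(OCH3) → 1.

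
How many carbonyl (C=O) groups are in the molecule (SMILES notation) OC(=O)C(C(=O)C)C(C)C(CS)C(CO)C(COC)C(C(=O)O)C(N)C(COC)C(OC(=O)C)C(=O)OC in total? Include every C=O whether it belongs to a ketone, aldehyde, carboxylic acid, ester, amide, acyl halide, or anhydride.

5

HOOC: carboxylic acid, 1 C=O (running total 1).
CH(COCH3): ketone, 1 C=O (running total 2).
CH(COOH): carboxylic acid, 1 C=O (running total 3).
CH(OCOCH3): ester, 1 C=O (running total 4).
COOCH3: ester, 1 C=O (running total 5).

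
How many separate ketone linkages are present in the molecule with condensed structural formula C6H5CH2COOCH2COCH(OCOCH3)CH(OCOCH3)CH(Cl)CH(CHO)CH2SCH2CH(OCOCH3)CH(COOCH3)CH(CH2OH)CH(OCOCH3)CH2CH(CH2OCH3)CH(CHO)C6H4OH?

1

C6H5– phenyl ring → arene.
–C(=O)–O–C with C on the carbonyl side → ester.
–C(=O)– with carbon on both sides → ketone.
pendant –OC(=O)CH3: an acyloxy group → ester.
pendant –OC(=O)CH3: an acyloxy group → ester.
halogen on an sp³ carbon → alkyl halide.
pendant –CHO: carbonyl C bonded to C and H → aldehyde.
C–S–C linkage → sulfide (thioether).
pendant –OC(=O)CH3: an acyloxy group → ester.
pendant –COOCH3: carbonyl C bonded to C and –OCH3 → ester.
pendant –CH2OH on an sp³ backbone C → alcohol.
pendant –OC(=O)CH3: an acyloxy group → ester.
pendant –CH2OCH3: C–O–C linkage → ether.
pendant –CHO: carbonyl C bonded to C and H → aldehyde.
–OH attached directly to an aromatic ring → phenol (not alcohol); the ring itself is an arene.
Ketone appears at: CO → 1.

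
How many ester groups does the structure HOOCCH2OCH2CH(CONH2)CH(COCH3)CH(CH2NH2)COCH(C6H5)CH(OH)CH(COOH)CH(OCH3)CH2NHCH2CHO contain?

0

–COOH: carbonyl C bonded to –OH and C → carboxylic acid (the –OH is not a separate alcohol).
C–O–C with sp³ carbons on both sides and no adjacent C=O → ether.
pendant –CONH2: carbonyl C bonded to C and N → amide.
pendant –COCH3: carbonyl C bonded to two carbons → ketone.
pendant –CH2NH2: N on sp³ C, no adjacent C=O → amine.
–C(=O)– with carbon on both sides → ketone.
pendant –C6H5: benzene ring → arene.
–OH on an sp³ carbon → alcohol (secondary).
pendant –COOH: carbonyl C bonded to C and –OH → carboxylic acid.
pendant –OCH3: C–O–C with sp³ C, no adjacent C=O → ether.
C–N–C with sp³ carbons and no adjacent C=O → amine (secondary).
terminal –CHO: carbonyl C bonded to H and C → aldehyde.
No segment is a ester: HOOC is carboxylic acid, not ester; CH2OCH2 is ether, not ester; CH(COCH3) is ketone, not ester. → 0.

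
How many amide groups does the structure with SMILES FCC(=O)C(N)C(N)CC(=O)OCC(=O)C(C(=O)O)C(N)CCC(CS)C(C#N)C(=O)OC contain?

Working along the chain:
  FCH2: halogen on an sp³ carbon → alkyl halide.
  CO: –C(=O)– with carbon on both sides → ketone.
  CH(NH2): –NH2 on an sp³ carbon with no adjacent C=O → amine.
  CH(NH2): –NH2 on an sp³ carbon with no adjacent C=O → amine.
  CH2COOCH2: –C(=O)–O–C with C on the carbonyl side → ester.
  CO: –C(=O)– with carbon on both sides → ketone.
  CH(COOH): pendant –COOH: carbonyl C bonded to C and –OH → carboxylic acid.
  CH(NH2): –NH2 on an sp³ carbon with no adjacent C=O → amine.
  CH(CH2SH): pendant –CH2SH → thiol.
  CH(CN): pendant –C≡N: nitrile.
  COOCH3: –C(=O)OCH3: carbonyl C bonded to C and to –OCH3 → ester (not ketone + ether).
No segment is a amide: CH(NH2) is amine, not amide; CH(NH2) is amine, not amide; CH(NH2) is amine, not amide. → 0.

0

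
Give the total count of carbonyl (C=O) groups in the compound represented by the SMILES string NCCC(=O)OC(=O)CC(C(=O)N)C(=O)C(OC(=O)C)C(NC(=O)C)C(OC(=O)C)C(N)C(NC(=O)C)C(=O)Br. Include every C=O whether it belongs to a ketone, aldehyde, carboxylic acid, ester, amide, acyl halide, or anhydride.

9

CH2CO-O-COCH2: anhydride, 2 C=O (running total 2).
CH(CONH2): amide, 1 C=O (running total 3).
CO: ketone, 1 C=O (running total 4).
CH(OCOCH3): ester, 1 C=O (running total 5).
CH(NHCOCH3): amide, 1 C=O (running total 6).
CH(OCOCH3): ester, 1 C=O (running total 7).
CH(NHCOCH3): amide, 1 C=O (running total 8).
COBr: acyl halide, 1 C=O (running total 9).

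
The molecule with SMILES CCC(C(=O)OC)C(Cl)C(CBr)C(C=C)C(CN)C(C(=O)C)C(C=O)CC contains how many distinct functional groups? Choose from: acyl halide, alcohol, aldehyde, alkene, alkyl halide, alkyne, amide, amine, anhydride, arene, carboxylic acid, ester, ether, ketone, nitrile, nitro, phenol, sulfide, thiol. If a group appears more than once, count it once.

pendant –COOCH3: carbonyl C bonded to C and –OCH3 → ester.
halogen on an sp³ carbon → alkyl halide.
pendant –CH2X: halogen on sp³ carbon → alkyl halide.
pendant –CH=CH2: C=C double bond → alkene.
pendant –CH2NH2: N on sp³ C, no adjacent C=O → amine.
pendant –COCH3: carbonyl C bonded to two carbons → ketone.
pendant –CHO: carbonyl C bonded to C and H → aldehyde.
Distinct types present: aldehyde, alkene, alkyl halide, amine, ester, ketone.

6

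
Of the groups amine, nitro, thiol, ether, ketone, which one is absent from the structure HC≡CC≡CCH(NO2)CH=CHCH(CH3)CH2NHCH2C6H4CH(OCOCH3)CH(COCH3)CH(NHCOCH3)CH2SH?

ether

thiol: present (CH2SH — –SH on an sp³ carbon → thiol).
nitro: present (CH(NO2) — –NO2 on an sp³ carbon → nitro (the N=O is not a carbonyl)).
amine: present (CH2NHCH2 — C–N–C with sp³ carbons and no adjacent C=O → amine (secondary)).
ketone: present (CH(COCH3) — pendant –COCH3: carbonyl C bonded to two carbons → ketone).
ether: absent. In CH(OCOCH3), the C–O–C oxygen is adjacent to a C=O, so it belongs to an ester, not an ether.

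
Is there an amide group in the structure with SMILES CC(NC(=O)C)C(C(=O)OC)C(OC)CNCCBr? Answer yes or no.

Working along the chain:
  CH(NHCOCH3): pendant –NHC(=O)CH3: N bonded to a carbonyl → amide (not amine).
  CH(COOCH3): pendant –COOCH3: carbonyl C bonded to C and –OCH3 → ester.
  CH(OCH3): pendant –OCH3: C–O–C with sp³ C, no adjacent C=O → ether.
  CH2NHCH2: C–N–C with sp³ carbons and no adjacent C=O → amine (secondary).
  CH2Br: halogen on an sp³ carbon → alkyl halide.
The CH(NHCOCH3) segment supplies the amide: pendant –NHC(=O)CH3: N bonded to a carbonyl → amide (not amine).

yes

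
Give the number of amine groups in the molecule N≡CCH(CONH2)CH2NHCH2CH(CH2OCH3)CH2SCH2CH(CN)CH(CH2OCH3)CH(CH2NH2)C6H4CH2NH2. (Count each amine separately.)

Taking each segment in turn:
  N≡C: N≡C–: carbon triple-bonded to nitrogen → nitrile.
  CH(CONH2): pendant –CONH2: carbonyl C bonded to C and N → amide.
  CH2NHCH2: C–N–C with sp³ carbons and no adjacent C=O → amine (secondary).
  CH(CH2OCH3): pendant –CH2OCH3: C–O–C linkage → ether.
  CH2SCH2: C–S–C linkage → sulfide (thioether).
  CH(CN): pendant –C≡N: nitrile.
  CH(CH2OCH3): pendant –CH2OCH3: C–O–C linkage → ether.
  CH(CH2NH2): pendant –CH2NH2: N on sp³ C, no adjacent C=O → amine.
  C6H4: para-disubstituted benzene ring → arene.
  CH2NH2: –NH2 on an sp³ carbon with no adjacent C=O → amine.
Amine appears at: CH2NHCH2, CH(CH2NH2), CH2NH2 → 3.

3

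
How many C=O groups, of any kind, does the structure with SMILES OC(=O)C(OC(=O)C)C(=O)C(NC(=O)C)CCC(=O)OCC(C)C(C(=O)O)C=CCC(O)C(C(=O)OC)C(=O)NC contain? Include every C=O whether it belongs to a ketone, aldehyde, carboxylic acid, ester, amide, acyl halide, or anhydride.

8

HOOC: carboxylic acid, 1 C=O (running total 1).
CH(OCOCH3): ester, 1 C=O (running total 2).
CO: ketone, 1 C=O (running total 3).
CH(NHCOCH3): amide, 1 C=O (running total 4).
CH2COOCH2: ester, 1 C=O (running total 5).
CH(COOH): carboxylic acid, 1 C=O (running total 6).
CH(COOCH3): ester, 1 C=O (running total 7).
CONHCH3: amide, 1 C=O (running total 8).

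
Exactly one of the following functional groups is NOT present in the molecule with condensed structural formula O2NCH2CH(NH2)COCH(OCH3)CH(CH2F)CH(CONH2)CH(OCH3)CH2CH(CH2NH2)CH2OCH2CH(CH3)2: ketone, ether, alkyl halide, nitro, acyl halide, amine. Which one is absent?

alkyl halide: present (CH(CH2F) — pendant –CH2X: halogen on sp³ carbon → alkyl halide).
ether: present (CH(OCH3) — pendant –OCH3: C–O–C with sp³ C, no adjacent C=O → ether).
amine: present (CH(NH2) — –NH2 on an sp³ carbon with no adjacent C=O → amine).
nitro: present (O2NCH2 — –NO2 on carbon → nitro group).
ketone: present (CO — –C(=O)– with carbon on both sides → ketone).
acyl halide: no segment matches this pattern.

acyl halide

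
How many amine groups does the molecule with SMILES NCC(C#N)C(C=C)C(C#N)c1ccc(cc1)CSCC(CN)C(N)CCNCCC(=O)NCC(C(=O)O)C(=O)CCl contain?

Reading the structure from left to right:
  H2NCH2: –NH2 on an sp³ carbon with no adjacent C=O → amine.
  CH(CN): pendant –C≡N: nitrile.
  CH(CH=CH2): pendant –CH=CH2: C=C double bond → alkene.
  CH(CN): pendant –C≡N: nitrile.
  C6H4: para-disubstituted benzene ring → arene.
  CH2SCH2: C–S–C linkage → sulfide (thioether).
  CH(CH2NH2): pendant –CH2NH2: N on sp³ C, no adjacent C=O → amine.
  CH(NH2): –NH2 on an sp³ carbon with no adjacent C=O → amine.
  CH2NHCH2: C–N–C with sp³ carbons and no adjacent C=O → amine (secondary).
  CH2CONHCH2: –C(=O)–N– linkage → amide (the N is not an amine).
  CH(COOH): pendant –COOH: carbonyl C bonded to C and –OH → carboxylic acid.
  CO: –C(=O)– with carbon on both sides → ketone.
  CH2Cl: halogen on an sp³ carbon → alkyl halide.
Amine appears at: H2NCH2, CH(CH2NH2), CH(NH2), CH2NHCH2 → 4.

4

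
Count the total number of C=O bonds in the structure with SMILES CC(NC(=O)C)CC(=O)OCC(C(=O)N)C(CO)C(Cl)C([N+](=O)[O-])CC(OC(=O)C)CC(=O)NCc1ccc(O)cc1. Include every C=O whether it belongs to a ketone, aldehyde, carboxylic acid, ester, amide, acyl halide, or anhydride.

5

CH(NHCOCH3): amide, 1 C=O (running total 1).
CH2COOCH2: ester, 1 C=O (running total 2).
CH(CONH2): amide, 1 C=O (running total 3).
CH(OCOCH3): ester, 1 C=O (running total 4).
CH2CONHCH2: amide, 1 C=O (running total 5).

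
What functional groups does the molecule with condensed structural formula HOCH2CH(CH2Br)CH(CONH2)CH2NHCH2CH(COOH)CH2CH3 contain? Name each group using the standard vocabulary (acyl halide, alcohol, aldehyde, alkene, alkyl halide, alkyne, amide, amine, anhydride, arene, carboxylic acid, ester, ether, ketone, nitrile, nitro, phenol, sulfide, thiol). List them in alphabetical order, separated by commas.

Reading the structure from left to right:
  HOCH2: HO– on an sp³ carbon → alcohol.
  CH(CH2Br): pendant –CH2X: halogen on sp³ carbon → alkyl halide.
  CH(CONH2): pendant –CONH2: carbonyl C bonded to C and N → amide.
  CH2NHCH2: C–N–C with sp³ carbons and no adjacent C=O → amine (secondary).
  CH(COOH): pendant –COOH: carbonyl C bonded to C and –OH → carboxylic acid.

alcohol, alkyl halide, amide, amine, carboxylic acid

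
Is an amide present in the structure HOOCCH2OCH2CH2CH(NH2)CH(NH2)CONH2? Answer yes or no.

–COOH: carbonyl C bonded to –OH and C → carboxylic acid (the –OH is not a separate alcohol).
C–O–C with sp³ carbons on both sides and no adjacent C=O → ether.
–NH2 on an sp³ carbon with no adjacent C=O → amine.
–NH2 on an sp³ carbon with no adjacent C=O → amine.
–C(=O)NH2: carbonyl C bonded to C and to N → amide (the N is not a separate amine).
The CONH2 segment supplies the amide: –C(=O)NH2: carbonyl C bonded to C and to N → amide (the N is not a separate amine).

yes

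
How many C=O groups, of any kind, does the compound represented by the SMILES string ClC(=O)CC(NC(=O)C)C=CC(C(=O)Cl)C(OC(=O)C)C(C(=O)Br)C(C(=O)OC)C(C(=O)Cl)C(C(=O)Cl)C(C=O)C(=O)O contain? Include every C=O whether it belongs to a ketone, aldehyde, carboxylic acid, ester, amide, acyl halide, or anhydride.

10

ClCO: acyl halide, 1 C=O (running total 1).
CH(NHCOCH3): amide, 1 C=O (running total 2).
CH(COCl): acyl halide, 1 C=O (running total 3).
CH(OCOCH3): ester, 1 C=O (running total 4).
CH(COBr): acyl halide, 1 C=O (running total 5).
CH(COOCH3): ester, 1 C=O (running total 6).
CH(COCl): acyl halide, 1 C=O (running total 7).
CH(COCl): acyl halide, 1 C=O (running total 8).
CH(CHO): aldehyde, 1 C=O (running total 9).
COOH: carboxylic acid, 1 C=O (running total 10).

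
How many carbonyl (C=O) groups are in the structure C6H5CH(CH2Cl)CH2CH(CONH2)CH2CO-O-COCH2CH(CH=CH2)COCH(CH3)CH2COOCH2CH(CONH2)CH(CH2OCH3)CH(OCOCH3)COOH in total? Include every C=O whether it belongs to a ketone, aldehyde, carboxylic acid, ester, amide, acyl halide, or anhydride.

8

CH(CONH2): amide, 1 C=O (running total 1).
CH2CO-O-COCH2: anhydride, 2 C=O (running total 3).
CO: ketone, 1 C=O (running total 4).
CH2COOCH2: ester, 1 C=O (running total 5).
CH(CONH2): amide, 1 C=O (running total 6).
CH(OCOCH3): ester, 1 C=O (running total 7).
COOH: carboxylic acid, 1 C=O (running total 8).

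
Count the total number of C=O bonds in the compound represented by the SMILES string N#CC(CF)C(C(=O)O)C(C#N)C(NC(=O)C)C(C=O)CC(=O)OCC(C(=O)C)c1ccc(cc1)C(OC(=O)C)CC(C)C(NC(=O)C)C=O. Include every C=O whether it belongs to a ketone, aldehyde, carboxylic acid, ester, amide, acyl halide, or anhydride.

8

CH(COOH): carboxylic acid, 1 C=O (running total 1).
CH(NHCOCH3): amide, 1 C=O (running total 2).
CH(CHO): aldehyde, 1 C=O (running total 3).
CH2COOCH2: ester, 1 C=O (running total 4).
CH(COCH3): ketone, 1 C=O (running total 5).
CH(OCOCH3): ester, 1 C=O (running total 6).
CH(NHCOCH3): amide, 1 C=O (running total 7).
CHO: aldehyde, 1 C=O (running total 8).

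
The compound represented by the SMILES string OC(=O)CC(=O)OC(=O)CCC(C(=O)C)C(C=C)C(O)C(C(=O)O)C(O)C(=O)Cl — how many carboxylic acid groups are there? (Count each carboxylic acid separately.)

2

–COOH: carbonyl C bonded to –OH and C → carboxylic acid (the –OH is not a separate alcohol).
two acyl groups sharing one oxygen, –C(=O)–O–C(=O)– → anhydride.
pendant –COCH3: carbonyl C bonded to two carbons → ketone.
pendant –CH=CH2: C=C double bond → alkene.
–OH on an sp³ carbon → alcohol (secondary).
pendant –COOH: carbonyl C bonded to C and –OH → carboxylic acid.
–OH on an sp³ carbon → alcohol (secondary).
–C(=O)Cl: carbonyl C bonded to C and to a halogen → acyl halide (not alkyl halide).
Carboxylic acid appears at: HOOC, CH(COOH) → 2.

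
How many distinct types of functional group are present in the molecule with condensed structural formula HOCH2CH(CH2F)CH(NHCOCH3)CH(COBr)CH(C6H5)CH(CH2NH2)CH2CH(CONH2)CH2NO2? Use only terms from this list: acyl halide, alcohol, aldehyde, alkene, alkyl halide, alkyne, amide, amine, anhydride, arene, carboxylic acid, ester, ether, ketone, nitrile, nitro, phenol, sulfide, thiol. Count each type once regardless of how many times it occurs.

7

Working along the chain:
  HOCH2: HO– on an sp³ carbon → alcohol.
  CH(CH2F): pendant –CH2X: halogen on sp³ carbon → alkyl halide.
  CH(NHCOCH3): pendant –NHC(=O)CH3: N bonded to a carbonyl → amide (not amine).
  CH(COBr): pendant –C(=O)X: carbonyl C bonded to C and halogen → acyl halide.
  CH(C6H5): pendant –C6H5: benzene ring → arene.
  CH(CH2NH2): pendant –CH2NH2: N on sp³ C, no adjacent C=O → amine.
  CH(CONH2): pendant –CONH2: carbonyl C bonded to C and N → amide.
  CH2NO2: –NO2 on carbon → nitro group.
Distinct types present: acyl halide, alcohol, alkyl halide, amide, amine, arene, nitro.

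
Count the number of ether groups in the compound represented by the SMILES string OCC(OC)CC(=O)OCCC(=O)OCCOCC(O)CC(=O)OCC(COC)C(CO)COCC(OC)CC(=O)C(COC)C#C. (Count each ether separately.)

HO– on an sp³ carbon → alcohol.
pendant –OCH3: C–O–C with sp³ C, no adjacent C=O → ether.
–C(=O)–O–C with C on the carbonyl side → ester.
–C(=O)–O–C with C on the carbonyl side → ester.
C–O–C with sp³ carbons on both sides and no adjacent C=O → ether.
–OH on an sp³ carbon → alcohol (secondary).
–C(=O)–O–C with C on the carbonyl side → ester.
pendant –CH2OCH3: C–O–C linkage → ether.
pendant –CH2OH on an sp³ backbone C → alcohol.
C–O–C with sp³ carbons on both sides and no adjacent C=O → ether.
pendant –OCH3: C–O–C with sp³ C, no adjacent C=O → ether.
–C(=O)– with carbon on both sides → ketone.
pendant –CH2OCH3: C–O–C linkage → ether.
C≡C triple bond → alkyne.
Ether appears at: CH(OCH3), CH2OCH2, CH(CH2OCH3), CH2OCH2, CH(OCH3), CH(CH2OCH3) → 6.

6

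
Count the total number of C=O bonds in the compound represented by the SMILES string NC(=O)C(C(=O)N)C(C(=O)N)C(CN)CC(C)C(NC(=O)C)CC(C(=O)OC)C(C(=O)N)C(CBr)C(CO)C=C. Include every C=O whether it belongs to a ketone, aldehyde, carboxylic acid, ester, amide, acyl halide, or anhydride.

H2NCO: amide, 1 C=O (running total 1).
CH(CONH2): amide, 1 C=O (running total 2).
CH(CONH2): amide, 1 C=O (running total 3).
CH(NHCOCH3): amide, 1 C=O (running total 4).
CH(COOCH3): ester, 1 C=O (running total 5).
CH(CONH2): amide, 1 C=O (running total 6).

6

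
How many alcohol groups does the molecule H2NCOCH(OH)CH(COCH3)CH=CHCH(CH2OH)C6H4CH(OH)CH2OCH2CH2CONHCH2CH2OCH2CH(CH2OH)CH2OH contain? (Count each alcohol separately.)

5

–C(=O)NH2: carbonyl C bonded to C and to N → amide (the N is not a separate amine).
–OH on an sp³ carbon → alcohol (secondary).
pendant –COCH3: carbonyl C bonded to two carbons → ketone.
C=C double bond → alkene.
pendant –CH2OH on an sp³ backbone C → alcohol.
para-disubstituted benzene ring → arene.
–OH on an sp³ carbon → alcohol (secondary).
C–O–C with sp³ carbons on both sides and no adjacent C=O → ether.
–C(=O)–N– linkage → amide (the N is not an amine).
C–O–C with sp³ carbons on both sides and no adjacent C=O → ether.
pendant –CH2OH on an sp³ backbone C → alcohol.
–OH on an sp³ carbon → alcohol.
Alcohol appears at: CH(OH), CH(CH2OH), CH(OH), CH(CH2OH), CH2OH → 5.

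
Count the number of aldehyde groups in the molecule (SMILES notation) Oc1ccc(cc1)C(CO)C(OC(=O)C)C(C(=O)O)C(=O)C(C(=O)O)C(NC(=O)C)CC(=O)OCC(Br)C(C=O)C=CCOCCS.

1

Working along the chain:
  HOC6H4: –OH attached directly to an aromatic ring → phenol (not alcohol); the ring itself is an arene.
  CH(CH2OH): pendant –CH2OH on an sp³ backbone C → alcohol.
  CH(OCOCH3): pendant –OC(=O)CH3: an acyloxy group → ester.
  CH(COOH): pendant –COOH: carbonyl C bonded to C and –OH → carboxylic acid.
  CO: –C(=O)– with carbon on both sides → ketone.
  CH(COOH): pendant –COOH: carbonyl C bonded to C and –OH → carboxylic acid.
  CH(NHCOCH3): pendant –NHC(=O)CH3: N bonded to a carbonyl → amide (not amine).
  CH2COOCH2: –C(=O)–O–C with C on the carbonyl side → ester.
  CH(Br): halogen on an sp³ carbon → alkyl halide.
  CH(CHO): pendant –CHO: carbonyl C bonded to C and H → aldehyde.
  CH=CH: C=C double bond → alkene.
  CH2OCH2: C–O–C with sp³ carbons on both sides and no adjacent C=O → ether.
  CH2SH: –SH on an sp³ carbon → thiol.
Aldehyde appears at: CH(CHO) → 1.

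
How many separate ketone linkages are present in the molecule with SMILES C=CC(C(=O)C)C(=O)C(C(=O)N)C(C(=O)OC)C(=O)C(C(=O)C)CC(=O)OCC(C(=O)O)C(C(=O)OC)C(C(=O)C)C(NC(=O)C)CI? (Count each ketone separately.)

C=C double bond → alkene.
pendant –COCH3: carbonyl C bonded to two carbons → ketone.
–C(=O)– with carbon on both sides → ketone.
pendant –CONH2: carbonyl C bonded to C and N → amide.
pendant –COOCH3: carbonyl C bonded to C and –OCH3 → ester.
–C(=O)– with carbon on both sides → ketone.
pendant –COCH3: carbonyl C bonded to two carbons → ketone.
–C(=O)–O–C with C on the carbonyl side → ester.
pendant –COOH: carbonyl C bonded to C and –OH → carboxylic acid.
pendant –COOCH3: carbonyl C bonded to C and –OCH3 → ester.
pendant –COCH3: carbonyl C bonded to two carbons → ketone.
pendant –NHC(=O)CH3: N bonded to a carbonyl → amide (not amine).
halogen on an sp³ carbon → alkyl halide.
Ketone appears at: CH(COCH3), CO, CO, CH(COCH3), CH(COCH3) → 5.

5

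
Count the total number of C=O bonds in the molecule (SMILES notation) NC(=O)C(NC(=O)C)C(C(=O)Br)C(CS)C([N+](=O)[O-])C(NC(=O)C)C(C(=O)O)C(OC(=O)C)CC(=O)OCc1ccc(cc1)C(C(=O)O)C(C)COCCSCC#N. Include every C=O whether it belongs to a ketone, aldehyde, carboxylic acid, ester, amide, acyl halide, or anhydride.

8

H2NCO: amide, 1 C=O (running total 1).
CH(NHCOCH3): amide, 1 C=O (running total 2).
CH(COBr): acyl halide, 1 C=O (running total 3).
CH(NHCOCH3): amide, 1 C=O (running total 4).
CH(COOH): carboxylic acid, 1 C=O (running total 5).
CH(OCOCH3): ester, 1 C=O (running total 6).
CH2COOCH2: ester, 1 C=O (running total 7).
CH(COOH): carboxylic acid, 1 C=O (running total 8).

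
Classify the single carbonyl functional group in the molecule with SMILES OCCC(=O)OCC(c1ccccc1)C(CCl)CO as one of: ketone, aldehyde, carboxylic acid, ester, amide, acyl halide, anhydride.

The carbonyl is in the CH2COOCH2 segment: –C(=O)–O–C with C on the carbonyl side → ester.

ester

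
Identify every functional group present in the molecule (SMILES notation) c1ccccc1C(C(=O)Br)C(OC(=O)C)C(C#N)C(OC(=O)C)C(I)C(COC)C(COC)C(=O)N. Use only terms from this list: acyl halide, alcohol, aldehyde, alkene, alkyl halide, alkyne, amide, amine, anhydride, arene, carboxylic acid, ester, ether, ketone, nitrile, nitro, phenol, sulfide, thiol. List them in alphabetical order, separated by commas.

Taking each segment in turn:
  C6H5: C6H5– phenyl ring → arene.
  CH(COBr): pendant –C(=O)X: carbonyl C bonded to C and halogen → acyl halide.
  CH(OCOCH3): pendant –OC(=O)CH3: an acyloxy group → ester.
  CH(CN): pendant –C≡N: nitrile.
  CH(OCOCH3): pendant –OC(=O)CH3: an acyloxy group → ester.
  CH(I): halogen on an sp³ carbon → alkyl halide.
  CH(CH2OCH3): pendant –CH2OCH3: C–O–C linkage → ether.
  CH(CH2OCH3): pendant –CH2OCH3: C–O–C linkage → ether.
  CONH2: –C(=O)NH2: carbonyl C bonded to C and to N → amide (the N is not a separate amine).

acyl halide, alkyl halide, amide, arene, ester, ether, nitrile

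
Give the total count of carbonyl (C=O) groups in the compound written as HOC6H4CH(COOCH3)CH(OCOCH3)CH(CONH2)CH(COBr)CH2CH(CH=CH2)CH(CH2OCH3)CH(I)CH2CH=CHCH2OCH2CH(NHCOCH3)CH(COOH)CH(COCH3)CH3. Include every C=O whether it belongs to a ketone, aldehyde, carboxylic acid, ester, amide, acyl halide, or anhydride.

7

CH(COOCH3): ester, 1 C=O (running total 1).
CH(OCOCH3): ester, 1 C=O (running total 2).
CH(CONH2): amide, 1 C=O (running total 3).
CH(COBr): acyl halide, 1 C=O (running total 4).
CH(NHCOCH3): amide, 1 C=O (running total 5).
CH(COOH): carboxylic acid, 1 C=O (running total 6).
CH(COCH3): ketone, 1 C=O (running total 7).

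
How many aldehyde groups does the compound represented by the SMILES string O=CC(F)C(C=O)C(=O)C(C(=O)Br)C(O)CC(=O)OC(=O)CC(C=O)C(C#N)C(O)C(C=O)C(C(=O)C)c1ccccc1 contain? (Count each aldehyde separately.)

Reading the structure from left to right:
  OHC: terminal –CHO: carbonyl C bonded to H and C → aldehyde.
  CH(F): halogen on an sp³ carbon → alkyl halide.
  CH(CHO): pendant –CHO: carbonyl C bonded to C and H → aldehyde.
  CO: –C(=O)– with carbon on both sides → ketone.
  CH(COBr): pendant –C(=O)X: carbonyl C bonded to C and halogen → acyl halide.
  CH(OH): –OH on an sp³ carbon → alcohol (secondary).
  CH2CO-O-COCH2: two acyl groups sharing one oxygen, –C(=O)–O–C(=O)– → anhydride.
  CH(CHO): pendant –CHO: carbonyl C bonded to C and H → aldehyde.
  CH(CN): pendant –C≡N: nitrile.
  CH(OH): –OH on an sp³ carbon → alcohol (secondary).
  CH(CHO): pendant –CHO: carbonyl C bonded to C and H → aldehyde.
  CH(COCH3): pendant –COCH3: carbonyl C bonded to two carbons → ketone.
  C6H5: –C6H5 phenyl ring → arene.
Aldehyde appears at: OHC, CH(CHO), CH(CHO), CH(CHO) → 4.

4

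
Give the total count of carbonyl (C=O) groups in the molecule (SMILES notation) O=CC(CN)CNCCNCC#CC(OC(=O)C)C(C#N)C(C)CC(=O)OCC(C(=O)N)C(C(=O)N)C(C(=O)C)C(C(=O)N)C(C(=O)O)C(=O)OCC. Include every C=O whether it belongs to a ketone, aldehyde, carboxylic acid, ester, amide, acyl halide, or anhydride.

9

OHC: aldehyde, 1 C=O (running total 1).
CH(OCOCH3): ester, 1 C=O (running total 2).
CH2COOCH2: ester, 1 C=O (running total 3).
CH(CONH2): amide, 1 C=O (running total 4).
CH(CONH2): amide, 1 C=O (running total 5).
CH(COCH3): ketone, 1 C=O (running total 6).
CH(CONH2): amide, 1 C=O (running total 7).
CH(COOH): carboxylic acid, 1 C=O (running total 8).
COOCH2CH3: ester, 1 C=O (running total 9).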